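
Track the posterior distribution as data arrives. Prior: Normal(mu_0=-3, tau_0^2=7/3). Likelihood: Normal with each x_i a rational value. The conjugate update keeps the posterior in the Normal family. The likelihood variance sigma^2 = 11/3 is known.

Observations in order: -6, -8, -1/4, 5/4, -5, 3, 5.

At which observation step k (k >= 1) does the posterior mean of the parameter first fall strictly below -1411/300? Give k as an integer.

k = 2

obs 1: x=-6 → posterior Normal(-25/6, 77/54)
obs 2: x=-8 → posterior Normal(-131/25, 77/75)
obs 3: x=-1/4 → posterior Normal(-531/128, 77/96)
obs 4: x=5/4 → posterior Normal(-124/39, 77/117)
obs 5: x=-5 → posterior Normal(-159/46, 77/138)
obs 6: x=3 → posterior Normal(-138/53, 77/159)
obs 7: x=5 → posterior Normal(-103/60, 77/180)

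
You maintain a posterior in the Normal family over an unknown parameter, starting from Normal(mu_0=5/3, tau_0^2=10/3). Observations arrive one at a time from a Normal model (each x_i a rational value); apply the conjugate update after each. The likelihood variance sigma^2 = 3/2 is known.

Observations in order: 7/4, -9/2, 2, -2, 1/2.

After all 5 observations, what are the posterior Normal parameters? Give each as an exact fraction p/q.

mu_0=-30/109, tau_0^2=30/109

obs 1: x=7/4 → posterior Normal(50/29, 30/29)
obs 2: x=-9/2 → posterior Normal(-40/49, 30/49)
obs 3: x=2 → posterior Normal(0, 10/23)
obs 4: x=-2 → posterior Normal(-40/89, 30/89)
obs 5: x=1/2 → posterior Normal(-30/109, 30/109)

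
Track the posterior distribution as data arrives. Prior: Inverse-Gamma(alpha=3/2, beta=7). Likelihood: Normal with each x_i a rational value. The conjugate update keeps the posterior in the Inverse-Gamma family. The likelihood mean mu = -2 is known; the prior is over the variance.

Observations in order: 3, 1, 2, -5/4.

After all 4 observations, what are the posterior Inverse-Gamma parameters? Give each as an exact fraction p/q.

alpha=7/2, beta=1033/32

obs 1: x=3 → posterior Inverse-Gamma(2, 39/2)
obs 2: x=1 → posterior Inverse-Gamma(5/2, 24)
obs 3: x=2 → posterior Inverse-Gamma(3, 32)
obs 4: x=-5/4 → posterior Inverse-Gamma(7/2, 1033/32)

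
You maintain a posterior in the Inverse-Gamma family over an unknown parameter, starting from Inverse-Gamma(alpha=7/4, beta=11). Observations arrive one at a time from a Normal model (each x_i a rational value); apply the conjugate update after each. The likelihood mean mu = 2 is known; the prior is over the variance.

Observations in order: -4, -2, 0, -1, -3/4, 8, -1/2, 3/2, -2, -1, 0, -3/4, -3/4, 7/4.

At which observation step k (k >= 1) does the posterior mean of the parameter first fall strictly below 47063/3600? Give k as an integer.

k = 12

obs 1: x=-4 → posterior Inverse-Gamma(9/4, 29)
obs 2: x=-2 → posterior Inverse-Gamma(11/4, 37)
obs 3: x=0 → posterior Inverse-Gamma(13/4, 39)
obs 4: x=-1 → posterior Inverse-Gamma(15/4, 87/2)
obs 5: x=-3/4 → posterior Inverse-Gamma(17/4, 1513/32)
obs 6: x=8 → posterior Inverse-Gamma(19/4, 2089/32)
obs 7: x=-1/2 → posterior Inverse-Gamma(21/4, 2189/32)
obs 8: x=3/2 → posterior Inverse-Gamma(23/4, 2193/32)
obs 9: x=-2 → posterior Inverse-Gamma(25/4, 2449/32)
obs 10: x=-1 → posterior Inverse-Gamma(27/4, 2593/32)
obs 11: x=0 → posterior Inverse-Gamma(29/4, 2657/32)
obs 12: x=-3/4 → posterior Inverse-Gamma(31/4, 1389/16)
obs 13: x=-3/4 → posterior Inverse-Gamma(33/4, 2899/32)
obs 14: x=7/4 → posterior Inverse-Gamma(35/4, 725/8)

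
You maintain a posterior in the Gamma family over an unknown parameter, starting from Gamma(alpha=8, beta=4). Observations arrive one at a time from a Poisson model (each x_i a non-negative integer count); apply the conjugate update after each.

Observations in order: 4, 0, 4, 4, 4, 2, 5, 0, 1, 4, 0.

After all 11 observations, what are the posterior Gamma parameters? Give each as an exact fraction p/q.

obs 1: x=4 → posterior Gamma(12, 5)
obs 2: x=0 → posterior Gamma(12, 6)
obs 3: x=4 → posterior Gamma(16, 7)
obs 4: x=4 → posterior Gamma(20, 8)
obs 5: x=4 → posterior Gamma(24, 9)
obs 6: x=2 → posterior Gamma(26, 10)
obs 7: x=5 → posterior Gamma(31, 11)
obs 8: x=0 → posterior Gamma(31, 12)
obs 9: x=1 → posterior Gamma(32, 13)
obs 10: x=4 → posterior Gamma(36, 14)
obs 11: x=0 → posterior Gamma(36, 15)

alpha=36, beta=15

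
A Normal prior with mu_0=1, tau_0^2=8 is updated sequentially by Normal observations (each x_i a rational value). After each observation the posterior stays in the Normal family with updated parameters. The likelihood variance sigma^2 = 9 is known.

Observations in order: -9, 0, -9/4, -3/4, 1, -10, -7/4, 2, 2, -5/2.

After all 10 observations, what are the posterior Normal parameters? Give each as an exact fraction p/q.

mu_0=-161/89, tau_0^2=72/89

obs 1: x=-9 → posterior Normal(-63/17, 72/17)
obs 2: x=0 → posterior Normal(-63/25, 72/25)
obs 3: x=-9/4 → posterior Normal(-27/11, 24/11)
obs 4: x=-3/4 → posterior Normal(-87/41, 72/41)
obs 5: x=1 → posterior Normal(-79/49, 72/49)
obs 6: x=-10 → posterior Normal(-53/19, 24/19)
obs 7: x=-7/4 → posterior Normal(-173/65, 72/65)
obs 8: x=2 → posterior Normal(-157/73, 72/73)
obs 9: x=2 → posterior Normal(-47/27, 8/9)
obs 10: x=-5/2 → posterior Normal(-161/89, 72/89)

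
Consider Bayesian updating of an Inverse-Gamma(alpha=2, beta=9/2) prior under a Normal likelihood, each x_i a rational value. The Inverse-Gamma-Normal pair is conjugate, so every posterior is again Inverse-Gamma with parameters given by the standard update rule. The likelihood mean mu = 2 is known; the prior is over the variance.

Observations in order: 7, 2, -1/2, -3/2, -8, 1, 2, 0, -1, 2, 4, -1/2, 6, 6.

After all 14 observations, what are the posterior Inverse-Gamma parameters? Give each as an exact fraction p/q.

obs 1: x=7 → posterior Inverse-Gamma(5/2, 17)
obs 2: x=2 → posterior Inverse-Gamma(3, 17)
obs 3: x=-1/2 → posterior Inverse-Gamma(7/2, 161/8)
obs 4: x=-3/2 → posterior Inverse-Gamma(4, 105/4)
obs 5: x=-8 → posterior Inverse-Gamma(9/2, 305/4)
obs 6: x=1 → posterior Inverse-Gamma(5, 307/4)
obs 7: x=2 → posterior Inverse-Gamma(11/2, 307/4)
obs 8: x=0 → posterior Inverse-Gamma(6, 315/4)
obs 9: x=-1 → posterior Inverse-Gamma(13/2, 333/4)
obs 10: x=2 → posterior Inverse-Gamma(7, 333/4)
obs 11: x=4 → posterior Inverse-Gamma(15/2, 341/4)
obs 12: x=-1/2 → posterior Inverse-Gamma(8, 707/8)
obs 13: x=6 → posterior Inverse-Gamma(17/2, 771/8)
obs 14: x=6 → posterior Inverse-Gamma(9, 835/8)

alpha=9, beta=835/8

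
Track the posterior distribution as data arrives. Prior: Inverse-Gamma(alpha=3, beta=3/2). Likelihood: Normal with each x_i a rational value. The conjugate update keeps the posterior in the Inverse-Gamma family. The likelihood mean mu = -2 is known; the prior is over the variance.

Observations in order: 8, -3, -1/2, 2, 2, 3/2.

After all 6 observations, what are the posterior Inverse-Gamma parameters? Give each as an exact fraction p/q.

obs 1: x=8 → posterior Inverse-Gamma(7/2, 103/2)
obs 2: x=-3 → posterior Inverse-Gamma(4, 52)
obs 3: x=-1/2 → posterior Inverse-Gamma(9/2, 425/8)
obs 4: x=2 → posterior Inverse-Gamma(5, 489/8)
obs 5: x=2 → posterior Inverse-Gamma(11/2, 553/8)
obs 6: x=3/2 → posterior Inverse-Gamma(6, 301/4)

alpha=6, beta=301/4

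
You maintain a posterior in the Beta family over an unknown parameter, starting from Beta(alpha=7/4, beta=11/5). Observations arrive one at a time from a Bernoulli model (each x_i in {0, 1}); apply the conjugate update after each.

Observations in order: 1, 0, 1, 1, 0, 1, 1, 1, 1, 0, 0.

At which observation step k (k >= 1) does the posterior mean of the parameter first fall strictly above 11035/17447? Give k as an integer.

obs 1: x=1 → posterior Beta(11/4, 11/5)
obs 2: x=0 → posterior Beta(11/4, 16/5)
obs 3: x=1 → posterior Beta(15/4, 16/5)
obs 4: x=1 → posterior Beta(19/4, 16/5)
obs 5: x=0 → posterior Beta(19/4, 21/5)
obs 6: x=1 → posterior Beta(23/4, 21/5)
obs 7: x=1 → posterior Beta(27/4, 21/5)
obs 8: x=1 → posterior Beta(31/4, 21/5)
obs 9: x=1 → posterior Beta(35/4, 21/5)
obs 10: x=0 → posterior Beta(35/4, 26/5)
obs 11: x=0 → posterior Beta(35/4, 31/5)

k = 8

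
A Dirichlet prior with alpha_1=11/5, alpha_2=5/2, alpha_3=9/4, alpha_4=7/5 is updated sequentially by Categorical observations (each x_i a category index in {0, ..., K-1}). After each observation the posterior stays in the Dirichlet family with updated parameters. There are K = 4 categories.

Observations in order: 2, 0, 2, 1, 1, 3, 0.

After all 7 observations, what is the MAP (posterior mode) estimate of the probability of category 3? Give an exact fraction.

obs 1: x=2 → posterior Dirichlet(11/5, 5/2, 13/4, 7/5)
obs 2: x=0 → posterior Dirichlet(16/5, 5/2, 13/4, 7/5)
obs 3: x=2 → posterior Dirichlet(16/5, 5/2, 17/4, 7/5)
obs 4: x=1 → posterior Dirichlet(16/5, 7/2, 17/4, 7/5)
obs 5: x=1 → posterior Dirichlet(16/5, 9/2, 17/4, 7/5)
obs 6: x=3 → posterior Dirichlet(16/5, 9/2, 17/4, 12/5)
obs 7: x=0 → posterior Dirichlet(21/5, 9/2, 17/4, 12/5)

28/227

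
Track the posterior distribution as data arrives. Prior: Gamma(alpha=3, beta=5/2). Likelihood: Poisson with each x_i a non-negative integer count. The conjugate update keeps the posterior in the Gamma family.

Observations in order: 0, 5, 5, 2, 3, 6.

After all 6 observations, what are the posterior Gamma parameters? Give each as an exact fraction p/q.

alpha=24, beta=17/2

obs 1: x=0 → posterior Gamma(3, 7/2)
obs 2: x=5 → posterior Gamma(8, 9/2)
obs 3: x=5 → posterior Gamma(13, 11/2)
obs 4: x=2 → posterior Gamma(15, 13/2)
obs 5: x=3 → posterior Gamma(18, 15/2)
obs 6: x=6 → posterior Gamma(24, 17/2)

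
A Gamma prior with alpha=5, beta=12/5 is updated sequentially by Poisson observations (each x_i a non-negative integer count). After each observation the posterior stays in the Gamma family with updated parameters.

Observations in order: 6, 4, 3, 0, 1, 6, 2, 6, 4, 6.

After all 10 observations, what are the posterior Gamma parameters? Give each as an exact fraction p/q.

alpha=43, beta=62/5

obs 1: x=6 → posterior Gamma(11, 17/5)
obs 2: x=4 → posterior Gamma(15, 22/5)
obs 3: x=3 → posterior Gamma(18, 27/5)
obs 4: x=0 → posterior Gamma(18, 32/5)
obs 5: x=1 → posterior Gamma(19, 37/5)
obs 6: x=6 → posterior Gamma(25, 42/5)
obs 7: x=2 → posterior Gamma(27, 47/5)
obs 8: x=6 → posterior Gamma(33, 52/5)
obs 9: x=4 → posterior Gamma(37, 57/5)
obs 10: x=6 → posterior Gamma(43, 62/5)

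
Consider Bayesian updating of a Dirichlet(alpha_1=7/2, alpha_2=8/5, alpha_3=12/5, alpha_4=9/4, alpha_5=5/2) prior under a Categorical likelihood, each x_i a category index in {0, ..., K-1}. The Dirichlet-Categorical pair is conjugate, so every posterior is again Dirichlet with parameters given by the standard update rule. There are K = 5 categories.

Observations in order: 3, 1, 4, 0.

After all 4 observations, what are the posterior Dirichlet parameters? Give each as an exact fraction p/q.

alpha_1=9/2, alpha_2=13/5, alpha_3=12/5, alpha_4=13/4, alpha_5=7/2

obs 1: x=3 → posterior Dirichlet(7/2, 8/5, 12/5, 13/4, 5/2)
obs 2: x=1 → posterior Dirichlet(7/2, 13/5, 12/5, 13/4, 5/2)
obs 3: x=4 → posterior Dirichlet(7/2, 13/5, 12/5, 13/4, 7/2)
obs 4: x=0 → posterior Dirichlet(9/2, 13/5, 12/5, 13/4, 7/2)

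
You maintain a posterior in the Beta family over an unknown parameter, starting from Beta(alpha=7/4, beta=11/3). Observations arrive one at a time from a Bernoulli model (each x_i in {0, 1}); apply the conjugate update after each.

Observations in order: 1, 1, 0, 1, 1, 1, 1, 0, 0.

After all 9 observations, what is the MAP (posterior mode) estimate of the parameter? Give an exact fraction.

obs 1: x=1 → posterior Beta(11/4, 11/3)
obs 2: x=1 → posterior Beta(15/4, 11/3)
obs 3: x=0 → posterior Beta(15/4, 14/3)
obs 4: x=1 → posterior Beta(19/4, 14/3)
obs 5: x=1 → posterior Beta(23/4, 14/3)
obs 6: x=1 → posterior Beta(27/4, 14/3)
obs 7: x=1 → posterior Beta(31/4, 14/3)
obs 8: x=0 → posterior Beta(31/4, 17/3)
obs 9: x=0 → posterior Beta(31/4, 20/3)

81/149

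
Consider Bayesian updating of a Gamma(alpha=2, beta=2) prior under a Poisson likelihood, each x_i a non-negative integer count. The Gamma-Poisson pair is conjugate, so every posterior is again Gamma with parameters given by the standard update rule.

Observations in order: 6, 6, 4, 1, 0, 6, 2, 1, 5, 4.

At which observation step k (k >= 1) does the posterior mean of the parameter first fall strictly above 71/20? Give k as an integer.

k = 3

obs 1: x=6 → posterior Gamma(8, 3)
obs 2: x=6 → posterior Gamma(14, 4)
obs 3: x=4 → posterior Gamma(18, 5)
obs 4: x=1 → posterior Gamma(19, 6)
obs 5: x=0 → posterior Gamma(19, 7)
obs 6: x=6 → posterior Gamma(25, 8)
obs 7: x=2 → posterior Gamma(27, 9)
obs 8: x=1 → posterior Gamma(28, 10)
obs 9: x=5 → posterior Gamma(33, 11)
obs 10: x=4 → posterior Gamma(37, 12)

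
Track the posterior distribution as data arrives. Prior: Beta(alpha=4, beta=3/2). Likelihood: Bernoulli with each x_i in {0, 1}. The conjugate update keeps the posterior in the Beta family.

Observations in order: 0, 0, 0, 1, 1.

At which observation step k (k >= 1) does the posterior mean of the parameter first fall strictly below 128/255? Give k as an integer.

obs 1: x=0 → posterior Beta(4, 5/2)
obs 2: x=0 → posterior Beta(4, 7/2)
obs 3: x=0 → posterior Beta(4, 9/2)
obs 4: x=1 → posterior Beta(5, 9/2)
obs 5: x=1 → posterior Beta(6, 9/2)

k = 3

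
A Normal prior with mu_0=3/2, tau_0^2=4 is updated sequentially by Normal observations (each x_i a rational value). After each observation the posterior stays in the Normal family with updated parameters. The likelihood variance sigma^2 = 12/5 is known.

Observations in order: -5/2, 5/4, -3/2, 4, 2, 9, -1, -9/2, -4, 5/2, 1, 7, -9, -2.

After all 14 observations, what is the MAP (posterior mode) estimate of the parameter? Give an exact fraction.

63/292

obs 1: x=-5/2 → posterior Normal(-1, 3/2)
obs 2: x=5/4 → posterior Normal(-7/52, 12/13)
obs 3: x=-3/2 → posterior Normal(-37/72, 2/3)
obs 4: x=4 → posterior Normal(43/92, 12/23)
obs 5: x=2 → posterior Normal(83/112, 3/7)
obs 6: x=9 → posterior Normal(263/132, 4/11)
obs 7: x=-1 → posterior Normal(243/152, 6/19)
obs 8: x=-9/2 → posterior Normal(153/172, 12/43)
obs 9: x=-4 → posterior Normal(73/192, 1/4)
obs 10: x=5/2 → posterior Normal(123/212, 12/53)
obs 11: x=1 → posterior Normal(143/232, 6/29)
obs 12: x=7 → posterior Normal(283/252, 4/21)
obs 13: x=-9 → posterior Normal(103/272, 3/17)
obs 14: x=-2 → posterior Normal(63/292, 12/73)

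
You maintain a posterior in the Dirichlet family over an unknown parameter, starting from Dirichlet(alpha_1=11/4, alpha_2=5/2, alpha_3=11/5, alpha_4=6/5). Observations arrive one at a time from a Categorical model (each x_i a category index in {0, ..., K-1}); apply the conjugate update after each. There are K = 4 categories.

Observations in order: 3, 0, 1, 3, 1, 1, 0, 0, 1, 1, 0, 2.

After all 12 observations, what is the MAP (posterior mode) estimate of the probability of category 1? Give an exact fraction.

130/333

obs 1: x=3 → posterior Dirichlet(11/4, 5/2, 11/5, 11/5)
obs 2: x=0 → posterior Dirichlet(15/4, 5/2, 11/5, 11/5)
obs 3: x=1 → posterior Dirichlet(15/4, 7/2, 11/5, 11/5)
obs 4: x=3 → posterior Dirichlet(15/4, 7/2, 11/5, 16/5)
obs 5: x=1 → posterior Dirichlet(15/4, 9/2, 11/5, 16/5)
obs 6: x=1 → posterior Dirichlet(15/4, 11/2, 11/5, 16/5)
obs 7: x=0 → posterior Dirichlet(19/4, 11/2, 11/5, 16/5)
obs 8: x=0 → posterior Dirichlet(23/4, 11/2, 11/5, 16/5)
obs 9: x=1 → posterior Dirichlet(23/4, 13/2, 11/5, 16/5)
obs 10: x=1 → posterior Dirichlet(23/4, 15/2, 11/5, 16/5)
obs 11: x=0 → posterior Dirichlet(27/4, 15/2, 11/5, 16/5)
obs 12: x=2 → posterior Dirichlet(27/4, 15/2, 16/5, 16/5)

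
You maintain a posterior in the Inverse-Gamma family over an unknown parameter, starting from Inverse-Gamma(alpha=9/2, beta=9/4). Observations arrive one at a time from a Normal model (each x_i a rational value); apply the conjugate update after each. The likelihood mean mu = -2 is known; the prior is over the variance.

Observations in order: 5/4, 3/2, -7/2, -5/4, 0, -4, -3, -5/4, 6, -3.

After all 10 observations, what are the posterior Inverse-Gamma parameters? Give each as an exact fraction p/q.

alpha=19/2, beta=1675/32

obs 1: x=5/4 → posterior Inverse-Gamma(5, 241/32)
obs 2: x=3/2 → posterior Inverse-Gamma(11/2, 437/32)
obs 3: x=-7/2 → posterior Inverse-Gamma(6, 473/32)
obs 4: x=-5/4 → posterior Inverse-Gamma(13/2, 241/16)
obs 5: x=0 → posterior Inverse-Gamma(7, 273/16)
obs 6: x=-4 → posterior Inverse-Gamma(15/2, 305/16)
obs 7: x=-3 → posterior Inverse-Gamma(8, 313/16)
obs 8: x=-5/4 → posterior Inverse-Gamma(17/2, 635/32)
obs 9: x=6 → posterior Inverse-Gamma(9, 1659/32)
obs 10: x=-3 → posterior Inverse-Gamma(19/2, 1675/32)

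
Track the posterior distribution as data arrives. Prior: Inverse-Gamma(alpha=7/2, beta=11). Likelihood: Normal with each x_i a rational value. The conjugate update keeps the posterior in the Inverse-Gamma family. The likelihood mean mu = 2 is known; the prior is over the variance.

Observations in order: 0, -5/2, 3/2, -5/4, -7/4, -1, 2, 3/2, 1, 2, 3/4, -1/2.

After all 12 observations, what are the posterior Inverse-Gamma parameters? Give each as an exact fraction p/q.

alpha=19/2, beta=1427/32

obs 1: x=0 → posterior Inverse-Gamma(4, 13)
obs 2: x=-5/2 → posterior Inverse-Gamma(9/2, 185/8)
obs 3: x=3/2 → posterior Inverse-Gamma(5, 93/4)
obs 4: x=-5/4 → posterior Inverse-Gamma(11/2, 913/32)
obs 5: x=-7/4 → posterior Inverse-Gamma(6, 569/16)
obs 6: x=-1 → posterior Inverse-Gamma(13/2, 641/16)
obs 7: x=2 → posterior Inverse-Gamma(7, 641/16)
obs 8: x=3/2 → posterior Inverse-Gamma(15/2, 643/16)
obs 9: x=1 → posterior Inverse-Gamma(8, 651/16)
obs 10: x=2 → posterior Inverse-Gamma(17/2, 651/16)
obs 11: x=3/4 → posterior Inverse-Gamma(9, 1327/32)
obs 12: x=-1/2 → posterior Inverse-Gamma(19/2, 1427/32)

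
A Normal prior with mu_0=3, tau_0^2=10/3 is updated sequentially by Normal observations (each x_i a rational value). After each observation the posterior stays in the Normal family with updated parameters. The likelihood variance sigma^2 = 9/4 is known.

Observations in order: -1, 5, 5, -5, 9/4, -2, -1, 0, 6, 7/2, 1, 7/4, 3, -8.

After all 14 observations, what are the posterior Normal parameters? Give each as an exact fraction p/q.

obs 1: x=-1 → posterior Normal(41/67, 90/67)
obs 2: x=5 → posterior Normal(241/107, 90/107)
obs 3: x=5 → posterior Normal(3, 30/49)
obs 4: x=-5 → posterior Normal(241/187, 90/187)
obs 5: x=9/4 → posterior Normal(331/227, 90/227)
obs 6: x=-2 → posterior Normal(251/267, 30/89)
obs 7: x=-1 → posterior Normal(211/307, 90/307)
obs 8: x=0 → posterior Normal(211/347, 90/347)
obs 9: x=6 → posterior Normal(451/387, 10/43)
obs 10: x=7/2 → posterior Normal(591/427, 90/427)
obs 11: x=1 → posterior Normal(631/467, 90/467)
obs 12: x=7/4 → posterior Normal(701/507, 30/169)
obs 13: x=3 → posterior Normal(821/547, 90/547)
obs 14: x=-8 → posterior Normal(501/587, 90/587)

mu_0=501/587, tau_0^2=90/587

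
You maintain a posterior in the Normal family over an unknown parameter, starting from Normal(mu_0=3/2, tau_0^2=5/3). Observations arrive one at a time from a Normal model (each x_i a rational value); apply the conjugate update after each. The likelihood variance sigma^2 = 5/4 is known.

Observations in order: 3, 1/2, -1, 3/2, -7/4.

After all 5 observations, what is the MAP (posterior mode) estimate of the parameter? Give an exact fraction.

obs 1: x=3 → posterior Normal(33/14, 5/7)
obs 2: x=1/2 → posterior Normal(37/22, 5/11)
obs 3: x=-1 → posterior Normal(29/30, 1/3)
obs 4: x=3/2 → posterior Normal(41/38, 5/19)
obs 5: x=-7/4 → posterior Normal(27/46, 5/23)

27/46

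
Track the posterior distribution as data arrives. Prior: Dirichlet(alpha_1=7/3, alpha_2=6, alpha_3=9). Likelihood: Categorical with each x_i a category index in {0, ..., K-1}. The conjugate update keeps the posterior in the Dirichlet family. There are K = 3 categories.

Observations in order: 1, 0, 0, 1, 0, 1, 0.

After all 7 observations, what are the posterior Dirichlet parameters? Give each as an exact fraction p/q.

obs 1: x=1 → posterior Dirichlet(7/3, 7, 9)
obs 2: x=0 → posterior Dirichlet(10/3, 7, 9)
obs 3: x=0 → posterior Dirichlet(13/3, 7, 9)
obs 4: x=1 → posterior Dirichlet(13/3, 8, 9)
obs 5: x=0 → posterior Dirichlet(16/3, 8, 9)
obs 6: x=1 → posterior Dirichlet(16/3, 9, 9)
obs 7: x=0 → posterior Dirichlet(19/3, 9, 9)

alpha_1=19/3, alpha_2=9, alpha_3=9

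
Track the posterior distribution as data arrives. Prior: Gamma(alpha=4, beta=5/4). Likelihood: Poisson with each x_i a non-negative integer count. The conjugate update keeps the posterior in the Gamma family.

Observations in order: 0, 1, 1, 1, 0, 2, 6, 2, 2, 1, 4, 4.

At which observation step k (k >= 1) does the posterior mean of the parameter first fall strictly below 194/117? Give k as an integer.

k = 2

obs 1: x=0 → posterior Gamma(4, 9/4)
obs 2: x=1 → posterior Gamma(5, 13/4)
obs 3: x=1 → posterior Gamma(6, 17/4)
obs 4: x=1 → posterior Gamma(7, 21/4)
obs 5: x=0 → posterior Gamma(7, 25/4)
obs 6: x=2 → posterior Gamma(9, 29/4)
obs 7: x=6 → posterior Gamma(15, 33/4)
obs 8: x=2 → posterior Gamma(17, 37/4)
obs 9: x=2 → posterior Gamma(19, 41/4)
obs 10: x=1 → posterior Gamma(20, 45/4)
obs 11: x=4 → posterior Gamma(24, 49/4)
obs 12: x=4 → posterior Gamma(28, 53/4)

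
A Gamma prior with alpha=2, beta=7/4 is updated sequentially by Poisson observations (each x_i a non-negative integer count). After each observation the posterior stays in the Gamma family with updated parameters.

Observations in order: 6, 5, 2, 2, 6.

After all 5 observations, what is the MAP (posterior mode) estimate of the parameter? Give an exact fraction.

obs 1: x=6 → posterior Gamma(8, 11/4)
obs 2: x=5 → posterior Gamma(13, 15/4)
obs 3: x=2 → posterior Gamma(15, 19/4)
obs 4: x=2 → posterior Gamma(17, 23/4)
obs 5: x=6 → posterior Gamma(23, 27/4)

88/27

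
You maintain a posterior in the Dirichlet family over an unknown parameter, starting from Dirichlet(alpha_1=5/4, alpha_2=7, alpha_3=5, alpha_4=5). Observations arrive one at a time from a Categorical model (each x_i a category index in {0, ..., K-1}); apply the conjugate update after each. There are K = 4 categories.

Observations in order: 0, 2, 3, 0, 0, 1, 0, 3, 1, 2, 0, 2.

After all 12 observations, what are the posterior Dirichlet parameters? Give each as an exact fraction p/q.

alpha_1=25/4, alpha_2=9, alpha_3=8, alpha_4=7

obs 1: x=0 → posterior Dirichlet(9/4, 7, 5, 5)
obs 2: x=2 → posterior Dirichlet(9/4, 7, 6, 5)
obs 3: x=3 → posterior Dirichlet(9/4, 7, 6, 6)
obs 4: x=0 → posterior Dirichlet(13/4, 7, 6, 6)
obs 5: x=0 → posterior Dirichlet(17/4, 7, 6, 6)
obs 6: x=1 → posterior Dirichlet(17/4, 8, 6, 6)
obs 7: x=0 → posterior Dirichlet(21/4, 8, 6, 6)
obs 8: x=3 → posterior Dirichlet(21/4, 8, 6, 7)
obs 9: x=1 → posterior Dirichlet(21/4, 9, 6, 7)
obs 10: x=2 → posterior Dirichlet(21/4, 9, 7, 7)
obs 11: x=0 → posterior Dirichlet(25/4, 9, 7, 7)
obs 12: x=2 → posterior Dirichlet(25/4, 9, 8, 7)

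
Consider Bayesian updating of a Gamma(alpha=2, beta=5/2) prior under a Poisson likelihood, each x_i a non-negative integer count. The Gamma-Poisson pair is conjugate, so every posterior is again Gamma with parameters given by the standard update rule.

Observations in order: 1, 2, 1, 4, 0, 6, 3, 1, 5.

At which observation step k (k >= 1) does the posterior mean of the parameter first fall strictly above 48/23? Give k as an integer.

k = 9

obs 1: x=1 → posterior Gamma(3, 7/2)
obs 2: x=2 → posterior Gamma(5, 9/2)
obs 3: x=1 → posterior Gamma(6, 11/2)
obs 4: x=4 → posterior Gamma(10, 13/2)
obs 5: x=0 → posterior Gamma(10, 15/2)
obs 6: x=6 → posterior Gamma(16, 17/2)
obs 7: x=3 → posterior Gamma(19, 19/2)
obs 8: x=1 → posterior Gamma(20, 21/2)
obs 9: x=5 → posterior Gamma(25, 23/2)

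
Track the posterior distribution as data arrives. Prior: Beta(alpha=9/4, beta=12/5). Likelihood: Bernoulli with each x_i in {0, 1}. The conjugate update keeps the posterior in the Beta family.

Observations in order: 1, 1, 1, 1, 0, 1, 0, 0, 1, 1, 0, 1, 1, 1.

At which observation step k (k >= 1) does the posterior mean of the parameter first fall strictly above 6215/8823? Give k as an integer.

obs 1: x=1 → posterior Beta(13/4, 12/5)
obs 2: x=1 → posterior Beta(17/4, 12/5)
obs 3: x=1 → posterior Beta(21/4, 12/5)
obs 4: x=1 → posterior Beta(25/4, 12/5)
obs 5: x=0 → posterior Beta(25/4, 17/5)
obs 6: x=1 → posterior Beta(29/4, 17/5)
obs 7: x=0 → posterior Beta(29/4, 22/5)
obs 8: x=0 → posterior Beta(29/4, 27/5)
obs 9: x=1 → posterior Beta(33/4, 27/5)
obs 10: x=1 → posterior Beta(37/4, 27/5)
obs 11: x=0 → posterior Beta(37/4, 32/5)
obs 12: x=1 → posterior Beta(41/4, 32/5)
obs 13: x=1 → posterior Beta(45/4, 32/5)
obs 14: x=1 → posterior Beta(49/4, 32/5)

k = 4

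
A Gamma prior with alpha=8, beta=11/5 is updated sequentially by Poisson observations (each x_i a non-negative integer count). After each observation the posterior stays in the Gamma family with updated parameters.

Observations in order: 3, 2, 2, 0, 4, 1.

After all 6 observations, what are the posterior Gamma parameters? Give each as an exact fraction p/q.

alpha=20, beta=41/5

obs 1: x=3 → posterior Gamma(11, 16/5)
obs 2: x=2 → posterior Gamma(13, 21/5)
obs 3: x=2 → posterior Gamma(15, 26/5)
obs 4: x=0 → posterior Gamma(15, 31/5)
obs 5: x=4 → posterior Gamma(19, 36/5)
obs 6: x=1 → posterior Gamma(20, 41/5)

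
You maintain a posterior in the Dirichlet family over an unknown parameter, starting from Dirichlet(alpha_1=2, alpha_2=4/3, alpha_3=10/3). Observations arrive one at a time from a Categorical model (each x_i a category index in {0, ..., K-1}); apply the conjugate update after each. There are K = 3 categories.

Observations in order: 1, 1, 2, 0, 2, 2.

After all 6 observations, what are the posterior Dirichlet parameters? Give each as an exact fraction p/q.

obs 1: x=1 → posterior Dirichlet(2, 7/3, 10/3)
obs 2: x=1 → posterior Dirichlet(2, 10/3, 10/3)
obs 3: x=2 → posterior Dirichlet(2, 10/3, 13/3)
obs 4: x=0 → posterior Dirichlet(3, 10/3, 13/3)
obs 5: x=2 → posterior Dirichlet(3, 10/3, 16/3)
obs 6: x=2 → posterior Dirichlet(3, 10/3, 19/3)

alpha_1=3, alpha_2=10/3, alpha_3=19/3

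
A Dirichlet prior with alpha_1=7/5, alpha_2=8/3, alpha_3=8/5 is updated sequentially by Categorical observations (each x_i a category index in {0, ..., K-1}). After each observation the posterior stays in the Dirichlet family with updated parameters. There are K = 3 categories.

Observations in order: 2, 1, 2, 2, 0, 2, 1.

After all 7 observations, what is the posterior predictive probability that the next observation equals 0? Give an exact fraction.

obs 1: x=2 → posterior Dirichlet(7/5, 8/3, 13/5)
obs 2: x=1 → posterior Dirichlet(7/5, 11/3, 13/5)
obs 3: x=2 → posterior Dirichlet(7/5, 11/3, 18/5)
obs 4: x=2 → posterior Dirichlet(7/5, 11/3, 23/5)
obs 5: x=0 → posterior Dirichlet(12/5, 11/3, 23/5)
obs 6: x=2 → posterior Dirichlet(12/5, 11/3, 28/5)
obs 7: x=1 → posterior Dirichlet(12/5, 14/3, 28/5)

18/95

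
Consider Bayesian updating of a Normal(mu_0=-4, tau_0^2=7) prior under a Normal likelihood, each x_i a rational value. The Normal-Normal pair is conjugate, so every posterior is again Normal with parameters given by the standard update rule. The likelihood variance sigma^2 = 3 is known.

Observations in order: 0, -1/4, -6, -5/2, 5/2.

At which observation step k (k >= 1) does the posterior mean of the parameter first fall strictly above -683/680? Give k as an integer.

obs 1: x=0 → posterior Normal(-6/5, 21/10)
obs 2: x=-1/4 → posterior Normal(-55/68, 21/17)
obs 3: x=-6 → posterior Normal(-223/96, 7/8)
obs 4: x=-5/2 → posterior Normal(-293/124, 21/31)
obs 5: x=5/2 → posterior Normal(-223/152, 21/38)

k = 2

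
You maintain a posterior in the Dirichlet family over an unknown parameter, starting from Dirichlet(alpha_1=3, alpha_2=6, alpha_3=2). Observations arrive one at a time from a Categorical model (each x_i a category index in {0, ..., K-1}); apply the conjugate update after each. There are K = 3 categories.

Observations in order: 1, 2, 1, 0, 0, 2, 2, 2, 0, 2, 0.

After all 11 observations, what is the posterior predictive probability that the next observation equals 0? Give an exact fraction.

obs 1: x=1 → posterior Dirichlet(3, 7, 2)
obs 2: x=2 → posterior Dirichlet(3, 7, 3)
obs 3: x=1 → posterior Dirichlet(3, 8, 3)
obs 4: x=0 → posterior Dirichlet(4, 8, 3)
obs 5: x=0 → posterior Dirichlet(5, 8, 3)
obs 6: x=2 → posterior Dirichlet(5, 8, 4)
obs 7: x=2 → posterior Dirichlet(5, 8, 5)
obs 8: x=2 → posterior Dirichlet(5, 8, 6)
obs 9: x=0 → posterior Dirichlet(6, 8, 6)
obs 10: x=2 → posterior Dirichlet(6, 8, 7)
obs 11: x=0 → posterior Dirichlet(7, 8, 7)

7/22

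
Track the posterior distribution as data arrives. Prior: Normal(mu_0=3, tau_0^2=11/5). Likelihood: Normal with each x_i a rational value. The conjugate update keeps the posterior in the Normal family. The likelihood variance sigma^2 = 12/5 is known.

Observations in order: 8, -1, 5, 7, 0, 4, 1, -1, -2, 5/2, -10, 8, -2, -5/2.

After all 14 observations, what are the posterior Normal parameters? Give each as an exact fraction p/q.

mu_0=223/166, tau_0^2=66/415

obs 1: x=8 → posterior Normal(124/23, 132/115)
obs 2: x=-1 → posterior Normal(113/34, 66/85)
obs 3: x=5 → posterior Normal(56/15, 44/75)
obs 4: x=7 → posterior Normal(35/8, 33/70)
obs 5: x=0 → posterior Normal(245/67, 132/335)
obs 6: x=4 → posterior Normal(289/78, 22/65)
obs 7: x=1 → posterior Normal(300/89, 132/445)
obs 8: x=-1 → posterior Normal(289/100, 33/125)
obs 9: x=-2 → posterior Normal(89/37, 44/185)
obs 10: x=5/2 → posterior Normal(589/244, 66/305)
obs 11: x=-10 → posterior Normal(369/266, 132/665)
obs 12: x=8 → posterior Normal(545/288, 11/60)
obs 13: x=-2 → posterior Normal(501/310, 132/775)
obs 14: x=-5/2 → posterior Normal(223/166, 66/415)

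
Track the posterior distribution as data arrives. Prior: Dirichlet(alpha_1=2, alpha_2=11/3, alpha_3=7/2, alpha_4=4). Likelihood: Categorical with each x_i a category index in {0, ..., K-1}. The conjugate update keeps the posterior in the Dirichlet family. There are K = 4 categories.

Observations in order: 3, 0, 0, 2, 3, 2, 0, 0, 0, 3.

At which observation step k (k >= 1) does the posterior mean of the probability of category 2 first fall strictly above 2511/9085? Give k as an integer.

k = 6

obs 1: x=3 → posterior Dirichlet(2, 11/3, 7/2, 5)
obs 2: x=0 → posterior Dirichlet(3, 11/3, 7/2, 5)
obs 3: x=0 → posterior Dirichlet(4, 11/3, 7/2, 5)
obs 4: x=2 → posterior Dirichlet(4, 11/3, 9/2, 5)
obs 5: x=3 → posterior Dirichlet(4, 11/3, 9/2, 6)
obs 6: x=2 → posterior Dirichlet(4, 11/3, 11/2, 6)
obs 7: x=0 → posterior Dirichlet(5, 11/3, 11/2, 6)
obs 8: x=0 → posterior Dirichlet(6, 11/3, 11/2, 6)
obs 9: x=0 → posterior Dirichlet(7, 11/3, 11/2, 6)
obs 10: x=3 → posterior Dirichlet(7, 11/3, 11/2, 7)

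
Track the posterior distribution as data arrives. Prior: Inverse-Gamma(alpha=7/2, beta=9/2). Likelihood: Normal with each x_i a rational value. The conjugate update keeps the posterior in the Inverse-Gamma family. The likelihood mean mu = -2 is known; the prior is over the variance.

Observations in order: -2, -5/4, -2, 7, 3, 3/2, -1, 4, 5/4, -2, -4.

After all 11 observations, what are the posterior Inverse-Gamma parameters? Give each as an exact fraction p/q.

obs 1: x=-2 → posterior Inverse-Gamma(4, 9/2)
obs 2: x=-5/4 → posterior Inverse-Gamma(9/2, 153/32)
obs 3: x=-2 → posterior Inverse-Gamma(5, 153/32)
obs 4: x=7 → posterior Inverse-Gamma(11/2, 1449/32)
obs 5: x=3 → posterior Inverse-Gamma(6, 1849/32)
obs 6: x=3/2 → posterior Inverse-Gamma(13/2, 2045/32)
obs 7: x=-1 → posterior Inverse-Gamma(7, 2061/32)
obs 8: x=4 → posterior Inverse-Gamma(15/2, 2637/32)
obs 9: x=5/4 → posterior Inverse-Gamma(8, 1403/16)
obs 10: x=-2 → posterior Inverse-Gamma(17/2, 1403/16)
obs 11: x=-4 → posterior Inverse-Gamma(9, 1435/16)

alpha=9, beta=1435/16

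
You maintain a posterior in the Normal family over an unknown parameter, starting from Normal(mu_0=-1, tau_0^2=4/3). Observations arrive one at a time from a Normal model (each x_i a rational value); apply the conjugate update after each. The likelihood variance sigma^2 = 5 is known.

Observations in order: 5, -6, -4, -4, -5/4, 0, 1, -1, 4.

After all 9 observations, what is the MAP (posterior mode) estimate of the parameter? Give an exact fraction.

obs 1: x=5 → posterior Normal(5/19, 20/19)
obs 2: x=-6 → posterior Normal(-19/23, 20/23)
obs 3: x=-4 → posterior Normal(-35/27, 20/27)
obs 4: x=-4 → posterior Normal(-51/31, 20/31)
obs 5: x=-5/4 → posterior Normal(-8/5, 4/7)
obs 6: x=0 → posterior Normal(-56/39, 20/39)
obs 7: x=1 → posterior Normal(-52/43, 20/43)
obs 8: x=-1 → posterior Normal(-56/47, 20/47)
obs 9: x=4 → posterior Normal(-40/51, 20/51)

-40/51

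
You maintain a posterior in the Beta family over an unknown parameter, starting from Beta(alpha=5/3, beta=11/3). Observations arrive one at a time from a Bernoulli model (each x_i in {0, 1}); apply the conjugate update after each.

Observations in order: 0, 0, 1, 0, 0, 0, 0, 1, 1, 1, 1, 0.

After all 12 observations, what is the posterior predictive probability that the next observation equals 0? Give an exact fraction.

obs 1: x=0 → posterior Beta(5/3, 14/3)
obs 2: x=0 → posterior Beta(5/3, 17/3)
obs 3: x=1 → posterior Beta(8/3, 17/3)
obs 4: x=0 → posterior Beta(8/3, 20/3)
obs 5: x=0 → posterior Beta(8/3, 23/3)
obs 6: x=0 → posterior Beta(8/3, 26/3)
obs 7: x=0 → posterior Beta(8/3, 29/3)
obs 8: x=1 → posterior Beta(11/3, 29/3)
obs 9: x=1 → posterior Beta(14/3, 29/3)
obs 10: x=1 → posterior Beta(17/3, 29/3)
obs 11: x=1 → posterior Beta(20/3, 29/3)
obs 12: x=0 → posterior Beta(20/3, 32/3)

8/13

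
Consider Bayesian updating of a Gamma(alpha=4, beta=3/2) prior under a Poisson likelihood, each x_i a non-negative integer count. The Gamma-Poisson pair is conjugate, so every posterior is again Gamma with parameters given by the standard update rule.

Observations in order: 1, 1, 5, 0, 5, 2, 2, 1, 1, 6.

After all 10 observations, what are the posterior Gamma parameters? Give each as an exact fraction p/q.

alpha=28, beta=23/2

obs 1: x=1 → posterior Gamma(5, 5/2)
obs 2: x=1 → posterior Gamma(6, 7/2)
obs 3: x=5 → posterior Gamma(11, 9/2)
obs 4: x=0 → posterior Gamma(11, 11/2)
obs 5: x=5 → posterior Gamma(16, 13/2)
obs 6: x=2 → posterior Gamma(18, 15/2)
obs 7: x=2 → posterior Gamma(20, 17/2)
obs 8: x=1 → posterior Gamma(21, 19/2)
obs 9: x=1 → posterior Gamma(22, 21/2)
obs 10: x=6 → posterior Gamma(28, 23/2)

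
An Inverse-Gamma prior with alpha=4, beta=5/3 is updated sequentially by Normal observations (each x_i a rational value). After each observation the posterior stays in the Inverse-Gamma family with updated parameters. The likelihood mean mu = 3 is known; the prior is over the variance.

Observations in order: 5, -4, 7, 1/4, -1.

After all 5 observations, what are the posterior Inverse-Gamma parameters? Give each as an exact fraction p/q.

obs 1: x=5 → posterior Inverse-Gamma(9/2, 11/3)
obs 2: x=-4 → posterior Inverse-Gamma(5, 169/6)
obs 3: x=7 → posterior Inverse-Gamma(11/2, 217/6)
obs 4: x=1/4 → posterior Inverse-Gamma(6, 3835/96)
obs 5: x=-1 → posterior Inverse-Gamma(13/2, 4603/96)

alpha=13/2, beta=4603/96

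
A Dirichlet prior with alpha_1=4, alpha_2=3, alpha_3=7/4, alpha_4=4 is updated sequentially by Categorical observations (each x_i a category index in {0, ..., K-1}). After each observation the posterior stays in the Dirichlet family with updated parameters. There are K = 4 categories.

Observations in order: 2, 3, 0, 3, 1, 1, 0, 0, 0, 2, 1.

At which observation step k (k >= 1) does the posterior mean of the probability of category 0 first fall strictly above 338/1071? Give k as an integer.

k = 3

obs 1: x=2 → posterior Dirichlet(4, 3, 11/4, 4)
obs 2: x=3 → posterior Dirichlet(4, 3, 11/4, 5)
obs 3: x=0 → posterior Dirichlet(5, 3, 11/4, 5)
obs 4: x=3 → posterior Dirichlet(5, 3, 11/4, 6)
obs 5: x=1 → posterior Dirichlet(5, 4, 11/4, 6)
obs 6: x=1 → posterior Dirichlet(5, 5, 11/4, 6)
obs 7: x=0 → posterior Dirichlet(6, 5, 11/4, 6)
obs 8: x=0 → posterior Dirichlet(7, 5, 11/4, 6)
obs 9: x=0 → posterior Dirichlet(8, 5, 11/4, 6)
obs 10: x=2 → posterior Dirichlet(8, 5, 15/4, 6)
obs 11: x=1 → posterior Dirichlet(8, 6, 15/4, 6)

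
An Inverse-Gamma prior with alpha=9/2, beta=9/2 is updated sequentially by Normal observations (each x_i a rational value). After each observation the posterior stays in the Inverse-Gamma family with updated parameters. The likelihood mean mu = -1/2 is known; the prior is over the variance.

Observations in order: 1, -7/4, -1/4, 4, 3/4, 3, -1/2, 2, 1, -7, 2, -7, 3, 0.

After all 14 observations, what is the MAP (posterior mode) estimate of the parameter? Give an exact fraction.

obs 1: x=1 → posterior Inverse-Gamma(5, 45/8)
obs 2: x=-7/4 → posterior Inverse-Gamma(11/2, 205/32)
obs 3: x=-1/4 → posterior Inverse-Gamma(6, 103/16)
obs 4: x=4 → posterior Inverse-Gamma(13/2, 265/16)
obs 5: x=3/4 → posterior Inverse-Gamma(7, 555/32)
obs 6: x=3 → posterior Inverse-Gamma(15/2, 751/32)
obs 7: x=-1/2 → posterior Inverse-Gamma(8, 751/32)
obs 8: x=2 → posterior Inverse-Gamma(17/2, 851/32)
obs 9: x=1 → posterior Inverse-Gamma(9, 887/32)
obs 10: x=-7 → posterior Inverse-Gamma(19/2, 1563/32)
obs 11: x=2 → posterior Inverse-Gamma(10, 1663/32)
obs 12: x=-7 → posterior Inverse-Gamma(21/2, 2339/32)
obs 13: x=3 → posterior Inverse-Gamma(11, 2535/32)
obs 14: x=0 → posterior Inverse-Gamma(23/2, 2539/32)

2539/400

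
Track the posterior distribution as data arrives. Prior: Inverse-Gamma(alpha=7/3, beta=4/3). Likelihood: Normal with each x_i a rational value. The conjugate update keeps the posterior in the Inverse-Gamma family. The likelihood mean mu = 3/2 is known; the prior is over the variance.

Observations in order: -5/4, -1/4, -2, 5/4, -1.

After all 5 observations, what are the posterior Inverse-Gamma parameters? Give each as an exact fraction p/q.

obs 1: x=-5/4 → posterior Inverse-Gamma(17/6, 491/96)
obs 2: x=-1/4 → posterior Inverse-Gamma(10/3, 319/48)
obs 3: x=-2 → posterior Inverse-Gamma(23/6, 613/48)
obs 4: x=5/4 → posterior Inverse-Gamma(13/3, 1229/96)
obs 5: x=-1 → posterior Inverse-Gamma(29/6, 1529/96)

alpha=29/6, beta=1529/96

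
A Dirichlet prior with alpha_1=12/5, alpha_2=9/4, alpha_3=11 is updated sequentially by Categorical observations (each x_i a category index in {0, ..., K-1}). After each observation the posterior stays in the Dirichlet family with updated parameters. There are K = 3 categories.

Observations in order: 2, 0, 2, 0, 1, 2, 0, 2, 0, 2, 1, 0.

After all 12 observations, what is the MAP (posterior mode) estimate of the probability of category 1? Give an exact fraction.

obs 1: x=2 → posterior Dirichlet(12/5, 9/4, 12)
obs 2: x=0 → posterior Dirichlet(17/5, 9/4, 12)
obs 3: x=2 → posterior Dirichlet(17/5, 9/4, 13)
obs 4: x=0 → posterior Dirichlet(22/5, 9/4, 13)
obs 5: x=1 → posterior Dirichlet(22/5, 13/4, 13)
obs 6: x=2 → posterior Dirichlet(22/5, 13/4, 14)
obs 7: x=0 → posterior Dirichlet(27/5, 13/4, 14)
obs 8: x=2 → posterior Dirichlet(27/5, 13/4, 15)
obs 9: x=0 → posterior Dirichlet(32/5, 13/4, 15)
obs 10: x=2 → posterior Dirichlet(32/5, 13/4, 16)
obs 11: x=1 → posterior Dirichlet(32/5, 17/4, 16)
obs 12: x=0 → posterior Dirichlet(37/5, 17/4, 16)

65/493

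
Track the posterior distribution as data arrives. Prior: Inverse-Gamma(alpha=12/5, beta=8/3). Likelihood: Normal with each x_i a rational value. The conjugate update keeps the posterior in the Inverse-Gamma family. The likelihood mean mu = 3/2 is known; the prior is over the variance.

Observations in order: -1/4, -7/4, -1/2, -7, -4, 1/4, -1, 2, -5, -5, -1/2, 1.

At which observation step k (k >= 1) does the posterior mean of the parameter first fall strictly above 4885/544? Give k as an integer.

obs 1: x=-1/4 → posterior Inverse-Gamma(29/10, 403/96)
obs 2: x=-7/4 → posterior Inverse-Gamma(17/5, 455/48)
obs 3: x=-1/2 → posterior Inverse-Gamma(39/10, 551/48)
obs 4: x=-7 → posterior Inverse-Gamma(22/5, 2285/48)
obs 5: x=-4 → posterior Inverse-Gamma(49/10, 3011/48)
obs 6: x=1/4 → posterior Inverse-Gamma(27/5, 6097/96)
obs 7: x=-1 → posterior Inverse-Gamma(59/10, 6397/96)
obs 8: x=2 → posterior Inverse-Gamma(32/5, 6409/96)
obs 9: x=-5 → posterior Inverse-Gamma(69/10, 8437/96)
obs 10: x=-5 → posterior Inverse-Gamma(37/5, 10465/96)
obs 11: x=-1/2 → posterior Inverse-Gamma(79/10, 10657/96)
obs 12: x=1 → posterior Inverse-Gamma(42/5, 10669/96)

k = 4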